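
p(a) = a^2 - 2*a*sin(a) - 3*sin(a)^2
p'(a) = -2*a*cos(a) + 2*a - 6*sin(a)*cos(a) - 2*sin(a)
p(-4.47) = 25.83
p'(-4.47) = -11.63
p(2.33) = 0.47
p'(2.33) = 9.41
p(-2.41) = 1.25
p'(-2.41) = -10.05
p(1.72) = -3.38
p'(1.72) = 2.86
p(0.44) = -0.73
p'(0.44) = -3.08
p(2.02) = -1.99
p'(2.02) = 6.34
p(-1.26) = -3.53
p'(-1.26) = 1.90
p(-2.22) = -0.51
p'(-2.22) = -8.42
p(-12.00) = 156.01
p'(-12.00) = -7.54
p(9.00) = 73.07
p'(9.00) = 35.83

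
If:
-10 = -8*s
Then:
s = 5/4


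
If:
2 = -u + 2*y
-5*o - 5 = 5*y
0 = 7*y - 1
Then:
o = -8/7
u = -12/7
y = 1/7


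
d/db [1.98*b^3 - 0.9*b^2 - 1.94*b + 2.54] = 5.94*b^2 - 1.8*b - 1.94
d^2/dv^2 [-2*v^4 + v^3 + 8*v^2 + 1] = -24*v^2 + 6*v + 16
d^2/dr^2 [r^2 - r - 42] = 2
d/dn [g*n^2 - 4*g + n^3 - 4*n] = 2*g*n + 3*n^2 - 4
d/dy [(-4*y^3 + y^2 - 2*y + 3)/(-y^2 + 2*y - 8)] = 2*(2*y^4 - 8*y^3 + 48*y^2 - 5*y + 5)/(y^4 - 4*y^3 + 20*y^2 - 32*y + 64)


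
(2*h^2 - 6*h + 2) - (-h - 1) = 2*h^2 - 5*h + 3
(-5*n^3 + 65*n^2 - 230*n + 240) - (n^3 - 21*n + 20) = -6*n^3 + 65*n^2 - 209*n + 220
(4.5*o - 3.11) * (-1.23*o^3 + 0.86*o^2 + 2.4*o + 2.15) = -5.535*o^4 + 7.6953*o^3 + 8.1254*o^2 + 2.211*o - 6.6865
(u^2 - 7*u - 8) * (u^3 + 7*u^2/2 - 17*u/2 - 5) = u^5 - 7*u^4/2 - 41*u^3 + 53*u^2/2 + 103*u + 40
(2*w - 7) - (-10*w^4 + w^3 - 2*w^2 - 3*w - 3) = 10*w^4 - w^3 + 2*w^2 + 5*w - 4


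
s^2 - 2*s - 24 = (s - 6)*(s + 4)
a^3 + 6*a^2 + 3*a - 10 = (a - 1)*(a + 2)*(a + 5)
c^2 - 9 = (c - 3)*(c + 3)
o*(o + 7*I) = o^2 + 7*I*o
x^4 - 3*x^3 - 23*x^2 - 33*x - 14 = (x - 7)*(x + 1)^2*(x + 2)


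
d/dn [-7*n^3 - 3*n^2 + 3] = 3*n*(-7*n - 2)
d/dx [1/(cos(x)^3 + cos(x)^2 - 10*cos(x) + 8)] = (3*cos(x)^2 + 2*cos(x) - 10)*sin(x)/(cos(x)^3 + cos(x)^2 - 10*cos(x) + 8)^2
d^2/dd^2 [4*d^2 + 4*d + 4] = 8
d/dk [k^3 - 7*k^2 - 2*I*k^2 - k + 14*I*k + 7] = 3*k^2 - 14*k - 4*I*k - 1 + 14*I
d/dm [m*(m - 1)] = 2*m - 1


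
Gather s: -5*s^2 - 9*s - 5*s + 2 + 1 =-5*s^2 - 14*s + 3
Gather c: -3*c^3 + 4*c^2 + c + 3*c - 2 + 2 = -3*c^3 + 4*c^2 + 4*c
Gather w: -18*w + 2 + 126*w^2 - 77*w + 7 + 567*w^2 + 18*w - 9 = 693*w^2 - 77*w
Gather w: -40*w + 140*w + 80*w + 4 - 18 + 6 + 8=180*w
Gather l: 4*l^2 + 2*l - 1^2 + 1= 4*l^2 + 2*l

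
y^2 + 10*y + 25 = (y + 5)^2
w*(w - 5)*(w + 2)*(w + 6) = w^4 + 3*w^3 - 28*w^2 - 60*w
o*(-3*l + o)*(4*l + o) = -12*l^2*o + l*o^2 + o^3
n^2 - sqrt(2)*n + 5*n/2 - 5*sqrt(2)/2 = (n + 5/2)*(n - sqrt(2))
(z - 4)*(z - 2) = z^2 - 6*z + 8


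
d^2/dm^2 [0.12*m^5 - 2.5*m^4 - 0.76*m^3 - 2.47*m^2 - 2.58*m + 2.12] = 2.4*m^3 - 30.0*m^2 - 4.56*m - 4.94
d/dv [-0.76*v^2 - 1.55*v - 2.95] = -1.52*v - 1.55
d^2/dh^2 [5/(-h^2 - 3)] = 30*(1 - h^2)/(h^2 + 3)^3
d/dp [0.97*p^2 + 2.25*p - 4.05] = 1.94*p + 2.25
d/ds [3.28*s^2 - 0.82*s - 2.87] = 6.56*s - 0.82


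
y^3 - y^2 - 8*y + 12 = (y - 2)^2*(y + 3)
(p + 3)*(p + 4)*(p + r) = p^3 + p^2*r + 7*p^2 + 7*p*r + 12*p + 12*r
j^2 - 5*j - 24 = (j - 8)*(j + 3)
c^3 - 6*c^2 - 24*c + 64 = (c - 8)*(c - 2)*(c + 4)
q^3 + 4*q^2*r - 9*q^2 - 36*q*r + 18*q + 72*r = (q - 6)*(q - 3)*(q + 4*r)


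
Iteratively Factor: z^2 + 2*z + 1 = (z + 1)*(z + 1)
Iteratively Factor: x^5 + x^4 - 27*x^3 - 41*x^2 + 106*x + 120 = (x + 1)*(x^4 - 27*x^2 - 14*x + 120) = (x - 2)*(x + 1)*(x^3 + 2*x^2 - 23*x - 60) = (x - 2)*(x + 1)*(x + 4)*(x^2 - 2*x - 15) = (x - 5)*(x - 2)*(x + 1)*(x + 4)*(x + 3)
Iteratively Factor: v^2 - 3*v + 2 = (v - 2)*(v - 1)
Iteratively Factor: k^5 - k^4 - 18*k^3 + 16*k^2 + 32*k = (k + 4)*(k^4 - 5*k^3 + 2*k^2 + 8*k) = (k - 2)*(k + 4)*(k^3 - 3*k^2 - 4*k) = k*(k - 2)*(k + 4)*(k^2 - 3*k - 4) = k*(k - 2)*(k + 1)*(k + 4)*(k - 4)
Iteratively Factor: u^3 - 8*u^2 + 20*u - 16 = (u - 2)*(u^2 - 6*u + 8) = (u - 2)^2*(u - 4)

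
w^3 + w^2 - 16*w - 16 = (w - 4)*(w + 1)*(w + 4)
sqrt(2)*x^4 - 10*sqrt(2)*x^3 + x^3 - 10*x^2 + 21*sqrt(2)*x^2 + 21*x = x*(x - 7)*(x - 3)*(sqrt(2)*x + 1)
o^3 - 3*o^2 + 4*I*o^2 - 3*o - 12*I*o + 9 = (o - 3)*(o + I)*(o + 3*I)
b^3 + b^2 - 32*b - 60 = (b - 6)*(b + 2)*(b + 5)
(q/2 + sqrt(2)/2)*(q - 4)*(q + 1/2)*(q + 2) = q^4/2 - 3*q^3/4 + sqrt(2)*q^3/2 - 9*q^2/2 - 3*sqrt(2)*q^2/4 - 9*sqrt(2)*q/2 - 2*q - 2*sqrt(2)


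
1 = 1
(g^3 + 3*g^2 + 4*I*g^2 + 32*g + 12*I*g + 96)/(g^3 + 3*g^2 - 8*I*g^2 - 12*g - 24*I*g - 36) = (g^2 + 4*I*g + 32)/(g^2 - 8*I*g - 12)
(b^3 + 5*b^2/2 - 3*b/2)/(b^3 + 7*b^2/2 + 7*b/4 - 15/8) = 4*b*(b + 3)/(4*b^2 + 16*b + 15)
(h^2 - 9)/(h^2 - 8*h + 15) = (h + 3)/(h - 5)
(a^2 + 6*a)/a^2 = (a + 6)/a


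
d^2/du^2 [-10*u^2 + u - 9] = -20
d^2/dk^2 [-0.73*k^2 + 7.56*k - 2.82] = -1.46000000000000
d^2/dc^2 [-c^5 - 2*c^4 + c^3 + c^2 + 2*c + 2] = -20*c^3 - 24*c^2 + 6*c + 2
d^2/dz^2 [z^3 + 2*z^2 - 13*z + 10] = 6*z + 4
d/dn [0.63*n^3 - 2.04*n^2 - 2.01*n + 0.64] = 1.89*n^2 - 4.08*n - 2.01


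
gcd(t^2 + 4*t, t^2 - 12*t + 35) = 1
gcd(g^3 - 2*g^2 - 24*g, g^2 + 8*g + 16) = g + 4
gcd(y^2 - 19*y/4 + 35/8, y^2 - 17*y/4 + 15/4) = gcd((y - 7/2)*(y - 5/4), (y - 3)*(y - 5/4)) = y - 5/4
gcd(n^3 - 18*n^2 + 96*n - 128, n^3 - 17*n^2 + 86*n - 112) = n^2 - 10*n + 16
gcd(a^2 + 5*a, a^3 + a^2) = a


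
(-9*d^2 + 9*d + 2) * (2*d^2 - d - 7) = -18*d^4 + 27*d^3 + 58*d^2 - 65*d - 14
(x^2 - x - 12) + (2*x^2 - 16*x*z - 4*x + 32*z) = 3*x^2 - 16*x*z - 5*x + 32*z - 12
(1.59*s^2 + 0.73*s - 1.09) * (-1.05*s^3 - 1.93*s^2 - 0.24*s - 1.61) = -1.6695*s^5 - 3.8352*s^4 - 0.646*s^3 - 0.6314*s^2 - 0.9137*s + 1.7549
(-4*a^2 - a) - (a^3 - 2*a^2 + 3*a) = -a^3 - 2*a^2 - 4*a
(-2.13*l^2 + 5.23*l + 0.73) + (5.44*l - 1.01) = -2.13*l^2 + 10.67*l - 0.28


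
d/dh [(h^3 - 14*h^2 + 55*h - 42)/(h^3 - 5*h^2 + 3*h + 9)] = (9*h^3 - 77*h^2 + 155*h - 207)/(h^5 - 7*h^4 + 10*h^3 + 18*h^2 - 27*h - 27)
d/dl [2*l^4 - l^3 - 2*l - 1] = 8*l^3 - 3*l^2 - 2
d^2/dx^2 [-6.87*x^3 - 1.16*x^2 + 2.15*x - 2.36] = -41.22*x - 2.32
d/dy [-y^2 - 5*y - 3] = -2*y - 5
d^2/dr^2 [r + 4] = 0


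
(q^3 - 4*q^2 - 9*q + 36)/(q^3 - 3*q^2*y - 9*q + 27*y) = (4 - q)/(-q + 3*y)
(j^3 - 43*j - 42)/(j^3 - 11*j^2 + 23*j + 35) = (j + 6)/(j - 5)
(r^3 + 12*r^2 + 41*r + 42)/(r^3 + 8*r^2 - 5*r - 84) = (r^2 + 5*r + 6)/(r^2 + r - 12)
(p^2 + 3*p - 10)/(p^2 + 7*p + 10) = (p - 2)/(p + 2)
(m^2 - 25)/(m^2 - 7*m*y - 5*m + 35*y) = (-m - 5)/(-m + 7*y)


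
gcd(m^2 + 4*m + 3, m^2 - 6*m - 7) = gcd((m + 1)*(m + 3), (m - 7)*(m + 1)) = m + 1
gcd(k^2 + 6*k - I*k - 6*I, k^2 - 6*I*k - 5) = k - I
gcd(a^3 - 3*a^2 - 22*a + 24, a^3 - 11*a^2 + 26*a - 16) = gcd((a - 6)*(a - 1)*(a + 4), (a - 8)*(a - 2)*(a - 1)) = a - 1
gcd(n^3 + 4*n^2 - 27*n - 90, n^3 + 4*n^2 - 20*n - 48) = n + 6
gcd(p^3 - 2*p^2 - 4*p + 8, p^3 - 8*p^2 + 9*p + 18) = 1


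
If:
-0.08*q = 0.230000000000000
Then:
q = -2.88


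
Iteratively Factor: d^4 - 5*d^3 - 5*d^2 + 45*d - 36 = (d - 3)*(d^3 - 2*d^2 - 11*d + 12) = (d - 3)*(d + 3)*(d^2 - 5*d + 4) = (d - 3)*(d - 1)*(d + 3)*(d - 4)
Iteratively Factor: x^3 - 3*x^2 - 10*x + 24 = (x + 3)*(x^2 - 6*x + 8) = (x - 4)*(x + 3)*(x - 2)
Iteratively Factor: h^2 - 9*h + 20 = (h - 4)*(h - 5)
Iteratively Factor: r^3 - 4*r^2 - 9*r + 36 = (r - 4)*(r^2 - 9) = (r - 4)*(r + 3)*(r - 3)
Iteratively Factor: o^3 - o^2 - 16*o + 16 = (o + 4)*(o^2 - 5*o + 4) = (o - 4)*(o + 4)*(o - 1)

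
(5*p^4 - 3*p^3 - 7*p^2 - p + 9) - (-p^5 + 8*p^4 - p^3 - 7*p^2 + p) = p^5 - 3*p^4 - 2*p^3 - 2*p + 9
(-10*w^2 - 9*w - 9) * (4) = -40*w^2 - 36*w - 36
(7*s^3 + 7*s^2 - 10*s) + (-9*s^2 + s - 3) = 7*s^3 - 2*s^2 - 9*s - 3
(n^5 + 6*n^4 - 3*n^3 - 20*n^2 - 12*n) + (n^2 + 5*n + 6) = n^5 + 6*n^4 - 3*n^3 - 19*n^2 - 7*n + 6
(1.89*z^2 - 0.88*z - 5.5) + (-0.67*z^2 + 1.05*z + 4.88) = 1.22*z^2 + 0.17*z - 0.62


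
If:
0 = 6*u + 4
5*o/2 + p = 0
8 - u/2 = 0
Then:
No Solution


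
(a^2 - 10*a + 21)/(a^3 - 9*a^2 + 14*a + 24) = (a^2 - 10*a + 21)/(a^3 - 9*a^2 + 14*a + 24)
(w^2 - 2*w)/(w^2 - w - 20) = w*(2 - w)/(-w^2 + w + 20)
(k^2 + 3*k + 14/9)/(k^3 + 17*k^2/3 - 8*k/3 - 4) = (k + 7/3)/(k^2 + 5*k - 6)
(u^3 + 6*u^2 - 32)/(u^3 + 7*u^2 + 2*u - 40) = (u + 4)/(u + 5)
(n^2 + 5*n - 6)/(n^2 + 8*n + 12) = (n - 1)/(n + 2)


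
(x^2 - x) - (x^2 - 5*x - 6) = 4*x + 6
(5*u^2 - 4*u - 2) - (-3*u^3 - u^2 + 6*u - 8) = 3*u^3 + 6*u^2 - 10*u + 6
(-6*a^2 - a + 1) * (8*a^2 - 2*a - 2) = -48*a^4 + 4*a^3 + 22*a^2 - 2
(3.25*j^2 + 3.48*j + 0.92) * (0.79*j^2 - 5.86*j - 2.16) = 2.5675*j^4 - 16.2958*j^3 - 26.686*j^2 - 12.908*j - 1.9872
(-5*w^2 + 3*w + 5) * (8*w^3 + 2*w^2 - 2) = -40*w^5 + 14*w^4 + 46*w^3 + 20*w^2 - 6*w - 10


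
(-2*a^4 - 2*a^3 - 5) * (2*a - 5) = -4*a^5 + 6*a^4 + 10*a^3 - 10*a + 25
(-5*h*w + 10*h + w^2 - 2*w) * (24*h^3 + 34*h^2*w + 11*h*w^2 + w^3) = -120*h^4*w + 240*h^4 - 146*h^3*w^2 + 292*h^3*w - 21*h^2*w^3 + 42*h^2*w^2 + 6*h*w^4 - 12*h*w^3 + w^5 - 2*w^4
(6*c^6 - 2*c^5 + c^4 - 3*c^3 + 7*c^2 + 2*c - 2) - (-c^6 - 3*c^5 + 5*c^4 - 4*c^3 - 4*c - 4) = 7*c^6 + c^5 - 4*c^4 + c^3 + 7*c^2 + 6*c + 2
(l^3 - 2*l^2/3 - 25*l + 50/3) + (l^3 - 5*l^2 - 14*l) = 2*l^3 - 17*l^2/3 - 39*l + 50/3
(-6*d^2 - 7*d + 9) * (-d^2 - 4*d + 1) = 6*d^4 + 31*d^3 + 13*d^2 - 43*d + 9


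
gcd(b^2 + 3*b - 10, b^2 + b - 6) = b - 2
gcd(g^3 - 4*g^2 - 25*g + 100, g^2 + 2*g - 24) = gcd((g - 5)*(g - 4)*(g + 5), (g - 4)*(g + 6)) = g - 4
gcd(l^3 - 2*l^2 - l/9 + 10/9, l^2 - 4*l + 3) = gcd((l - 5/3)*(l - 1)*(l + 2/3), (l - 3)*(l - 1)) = l - 1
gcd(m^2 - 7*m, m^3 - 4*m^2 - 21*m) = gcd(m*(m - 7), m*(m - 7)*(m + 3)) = m^2 - 7*m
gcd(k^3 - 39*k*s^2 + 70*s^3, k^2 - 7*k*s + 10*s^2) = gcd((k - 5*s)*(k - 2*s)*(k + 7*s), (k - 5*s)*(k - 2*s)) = k^2 - 7*k*s + 10*s^2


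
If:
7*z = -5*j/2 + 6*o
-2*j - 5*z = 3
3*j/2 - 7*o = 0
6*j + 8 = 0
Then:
No Solution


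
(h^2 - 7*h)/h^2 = (h - 7)/h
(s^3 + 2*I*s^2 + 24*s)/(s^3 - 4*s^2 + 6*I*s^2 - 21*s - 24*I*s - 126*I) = s*(s - 4*I)/(s^2 - 4*s - 21)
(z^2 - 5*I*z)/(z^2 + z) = (z - 5*I)/(z + 1)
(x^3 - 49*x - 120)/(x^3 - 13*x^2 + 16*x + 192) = (x + 5)/(x - 8)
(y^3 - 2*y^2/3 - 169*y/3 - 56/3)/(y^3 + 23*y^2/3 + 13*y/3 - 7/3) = (3*y^2 - 23*y - 8)/(3*y^2 + 2*y - 1)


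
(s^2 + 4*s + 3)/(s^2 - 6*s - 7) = (s + 3)/(s - 7)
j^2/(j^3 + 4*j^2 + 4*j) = j/(j^2 + 4*j + 4)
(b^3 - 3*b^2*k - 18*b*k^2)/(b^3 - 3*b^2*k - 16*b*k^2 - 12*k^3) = b*(b + 3*k)/(b^2 + 3*b*k + 2*k^2)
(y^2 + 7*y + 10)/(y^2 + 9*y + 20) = (y + 2)/(y + 4)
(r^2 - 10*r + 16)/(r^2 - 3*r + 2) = (r - 8)/(r - 1)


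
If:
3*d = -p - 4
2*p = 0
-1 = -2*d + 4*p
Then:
No Solution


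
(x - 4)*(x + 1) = x^2 - 3*x - 4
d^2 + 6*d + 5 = (d + 1)*(d + 5)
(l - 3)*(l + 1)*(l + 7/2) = l^3 + 3*l^2/2 - 10*l - 21/2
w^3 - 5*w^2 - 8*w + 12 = (w - 6)*(w - 1)*(w + 2)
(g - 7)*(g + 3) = g^2 - 4*g - 21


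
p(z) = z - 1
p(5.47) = 4.47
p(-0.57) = -1.57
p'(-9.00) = 1.00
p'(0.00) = 1.00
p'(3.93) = 1.00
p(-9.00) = -10.00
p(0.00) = -1.00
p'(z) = 1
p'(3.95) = 1.00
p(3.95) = 2.95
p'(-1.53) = 1.00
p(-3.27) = -4.27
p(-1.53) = -2.53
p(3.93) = 2.93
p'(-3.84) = 1.00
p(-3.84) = -4.84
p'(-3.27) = 1.00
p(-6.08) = -7.08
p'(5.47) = 1.00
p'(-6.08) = 1.00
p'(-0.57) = 1.00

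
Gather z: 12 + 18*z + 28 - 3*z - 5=15*z + 35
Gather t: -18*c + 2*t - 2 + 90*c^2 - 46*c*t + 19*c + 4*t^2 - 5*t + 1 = 90*c^2 + c + 4*t^2 + t*(-46*c - 3) - 1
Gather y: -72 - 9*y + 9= -9*y - 63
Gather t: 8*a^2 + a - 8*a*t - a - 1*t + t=8*a^2 - 8*a*t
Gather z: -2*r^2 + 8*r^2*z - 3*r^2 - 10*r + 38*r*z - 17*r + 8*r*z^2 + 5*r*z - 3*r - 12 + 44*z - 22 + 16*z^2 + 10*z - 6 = -5*r^2 - 30*r + z^2*(8*r + 16) + z*(8*r^2 + 43*r + 54) - 40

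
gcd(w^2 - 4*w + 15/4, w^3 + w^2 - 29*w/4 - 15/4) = w - 5/2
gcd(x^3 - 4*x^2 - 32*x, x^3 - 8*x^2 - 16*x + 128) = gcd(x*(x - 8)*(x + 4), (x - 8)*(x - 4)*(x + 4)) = x^2 - 4*x - 32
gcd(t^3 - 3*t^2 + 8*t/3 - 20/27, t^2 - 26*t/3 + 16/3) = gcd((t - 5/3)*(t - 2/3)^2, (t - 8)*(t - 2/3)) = t - 2/3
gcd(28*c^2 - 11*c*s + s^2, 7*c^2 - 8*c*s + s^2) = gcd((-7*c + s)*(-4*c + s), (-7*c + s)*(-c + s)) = -7*c + s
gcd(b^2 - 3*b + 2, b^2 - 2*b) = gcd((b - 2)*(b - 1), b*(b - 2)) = b - 2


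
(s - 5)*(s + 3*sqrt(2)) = s^2 - 5*s + 3*sqrt(2)*s - 15*sqrt(2)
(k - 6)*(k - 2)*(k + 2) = k^3 - 6*k^2 - 4*k + 24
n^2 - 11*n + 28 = (n - 7)*(n - 4)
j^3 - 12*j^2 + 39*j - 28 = (j - 7)*(j - 4)*(j - 1)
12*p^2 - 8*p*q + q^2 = (-6*p + q)*(-2*p + q)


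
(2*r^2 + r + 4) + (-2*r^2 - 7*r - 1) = 3 - 6*r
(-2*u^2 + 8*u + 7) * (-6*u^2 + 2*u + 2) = 12*u^4 - 52*u^3 - 30*u^2 + 30*u + 14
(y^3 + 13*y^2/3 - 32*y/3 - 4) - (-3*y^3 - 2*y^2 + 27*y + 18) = 4*y^3 + 19*y^2/3 - 113*y/3 - 22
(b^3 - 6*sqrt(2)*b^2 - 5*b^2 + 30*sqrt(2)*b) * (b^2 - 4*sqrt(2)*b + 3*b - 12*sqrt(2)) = b^5 - 10*sqrt(2)*b^4 - 2*b^4 + 20*sqrt(2)*b^3 + 33*b^3 - 96*b^2 + 150*sqrt(2)*b^2 - 720*b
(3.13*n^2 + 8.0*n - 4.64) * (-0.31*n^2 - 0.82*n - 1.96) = -0.9703*n^4 - 5.0466*n^3 - 11.2564*n^2 - 11.8752*n + 9.0944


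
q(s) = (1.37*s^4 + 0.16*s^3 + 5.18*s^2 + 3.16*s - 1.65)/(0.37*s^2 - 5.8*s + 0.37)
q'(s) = (5.8 - 0.74*s)*(1.37*s^4 + 0.16*s^3 + 5.18*s^2 + 3.16*s - 1.65)/(0.37*s^2 - 5.8*s + 0.37)^2 + (5.48*s^3 + 0.48*s^2 + 10.36*s + 3.16)/(0.37*s^2 - 5.8*s + 0.37) = (1.0138*s^5 - 23.7788*s^4 + 0.1716*s^3 - 31.0356*s^2 + 5.0542*s - 8.4008)/(0.1369*s^4 - 4.292*s^3 + 33.9138*s^2 - 4.292*s + 0.1369)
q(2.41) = -7.37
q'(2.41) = -6.81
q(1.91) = -4.56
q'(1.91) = -4.58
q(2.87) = -11.10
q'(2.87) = -9.49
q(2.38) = -7.17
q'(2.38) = -6.65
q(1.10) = -1.85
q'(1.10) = -2.37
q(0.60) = -0.78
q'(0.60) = -2.20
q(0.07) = 41.05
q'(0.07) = -7015.69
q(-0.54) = -0.49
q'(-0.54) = -1.71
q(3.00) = -12.39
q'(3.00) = -10.38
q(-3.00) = 6.74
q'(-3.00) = -5.57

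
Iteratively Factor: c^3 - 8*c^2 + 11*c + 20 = (c - 4)*(c^2 - 4*c - 5) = (c - 4)*(c + 1)*(c - 5)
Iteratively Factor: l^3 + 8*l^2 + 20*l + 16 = (l + 4)*(l^2 + 4*l + 4) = (l + 2)*(l + 4)*(l + 2)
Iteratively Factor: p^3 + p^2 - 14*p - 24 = (p + 3)*(p^2 - 2*p - 8) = (p - 4)*(p + 3)*(p + 2)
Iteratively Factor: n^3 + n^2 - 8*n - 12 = (n - 3)*(n^2 + 4*n + 4) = (n - 3)*(n + 2)*(n + 2)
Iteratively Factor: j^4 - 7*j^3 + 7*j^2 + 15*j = (j + 1)*(j^3 - 8*j^2 + 15*j) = (j - 5)*(j + 1)*(j^2 - 3*j) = (j - 5)*(j - 3)*(j + 1)*(j)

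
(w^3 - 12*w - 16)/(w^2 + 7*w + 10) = (w^2 - 2*w - 8)/(w + 5)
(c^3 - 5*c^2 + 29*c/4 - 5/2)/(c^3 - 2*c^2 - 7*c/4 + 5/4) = (c - 2)/(c + 1)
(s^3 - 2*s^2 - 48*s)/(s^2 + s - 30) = s*(s - 8)/(s - 5)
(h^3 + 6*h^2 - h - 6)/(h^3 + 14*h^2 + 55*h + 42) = (h - 1)/(h + 7)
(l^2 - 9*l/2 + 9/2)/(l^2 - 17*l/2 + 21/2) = (l - 3)/(l - 7)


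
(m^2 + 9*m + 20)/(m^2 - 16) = (m + 5)/(m - 4)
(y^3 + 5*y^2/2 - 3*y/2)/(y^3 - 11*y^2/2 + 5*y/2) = (y + 3)/(y - 5)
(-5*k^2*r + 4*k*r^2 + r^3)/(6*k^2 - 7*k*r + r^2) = r*(5*k + r)/(-6*k + r)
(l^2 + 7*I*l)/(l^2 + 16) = l*(l + 7*I)/(l^2 + 16)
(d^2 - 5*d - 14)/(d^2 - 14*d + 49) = (d + 2)/(d - 7)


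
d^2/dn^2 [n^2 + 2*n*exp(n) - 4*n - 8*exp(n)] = 2*n*exp(n) - 4*exp(n) + 2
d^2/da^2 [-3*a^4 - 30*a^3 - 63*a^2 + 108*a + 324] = -36*a^2 - 180*a - 126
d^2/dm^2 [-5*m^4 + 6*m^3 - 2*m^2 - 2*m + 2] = -60*m^2 + 36*m - 4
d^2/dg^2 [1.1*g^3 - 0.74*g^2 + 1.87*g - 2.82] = 6.6*g - 1.48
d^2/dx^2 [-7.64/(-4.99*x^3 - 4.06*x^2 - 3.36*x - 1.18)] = (-(228.7416*x + 62.0368)*(4.99*x^3 + 4.06*x^2 + 3.36*x + 1.18) + 7.64*(14.97*x^2 + 8.12*x + 3.36)*(29.94*x^2 + 16.24*x + 6.72))/(4.99*x^3 + 4.06*x^2 + 3.36*x + 1.18)^3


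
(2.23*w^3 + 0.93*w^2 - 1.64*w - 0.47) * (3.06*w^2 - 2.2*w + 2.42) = 6.8238*w^5 - 2.0602*w^4 - 1.6678*w^3 + 4.4204*w^2 - 2.9348*w - 1.1374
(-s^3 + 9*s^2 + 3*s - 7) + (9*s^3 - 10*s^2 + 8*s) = 8*s^3 - s^2 + 11*s - 7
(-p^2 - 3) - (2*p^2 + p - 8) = -3*p^2 - p + 5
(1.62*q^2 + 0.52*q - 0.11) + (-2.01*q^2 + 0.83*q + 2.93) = -0.39*q^2 + 1.35*q + 2.82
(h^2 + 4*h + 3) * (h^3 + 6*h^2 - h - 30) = h^5 + 10*h^4 + 26*h^3 - 16*h^2 - 123*h - 90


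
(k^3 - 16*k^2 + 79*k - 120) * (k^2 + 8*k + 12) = k^5 - 8*k^4 - 37*k^3 + 320*k^2 - 12*k - 1440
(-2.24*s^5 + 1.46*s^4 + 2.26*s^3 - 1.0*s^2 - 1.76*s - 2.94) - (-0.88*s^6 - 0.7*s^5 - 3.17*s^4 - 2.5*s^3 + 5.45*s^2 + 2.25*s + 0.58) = 0.88*s^6 - 1.54*s^5 + 4.63*s^4 + 4.76*s^3 - 6.45*s^2 - 4.01*s - 3.52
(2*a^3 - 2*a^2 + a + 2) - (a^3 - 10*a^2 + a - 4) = a^3 + 8*a^2 + 6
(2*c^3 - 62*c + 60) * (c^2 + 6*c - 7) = 2*c^5 + 12*c^4 - 76*c^3 - 312*c^2 + 794*c - 420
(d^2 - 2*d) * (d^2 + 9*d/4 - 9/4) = d^4 + d^3/4 - 27*d^2/4 + 9*d/2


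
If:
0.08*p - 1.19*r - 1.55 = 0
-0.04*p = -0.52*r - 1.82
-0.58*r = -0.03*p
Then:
No Solution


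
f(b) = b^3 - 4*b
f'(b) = 3*b^2 - 4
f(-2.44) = -4.77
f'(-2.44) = 13.86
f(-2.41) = -4.36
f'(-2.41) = 13.42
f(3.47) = 27.90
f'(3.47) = 32.12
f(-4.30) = -62.31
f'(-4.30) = 51.47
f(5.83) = 174.84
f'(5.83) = 97.97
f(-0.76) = 2.60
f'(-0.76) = -2.27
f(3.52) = 29.53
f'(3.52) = 33.17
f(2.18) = 1.64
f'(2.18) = 10.26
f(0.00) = 0.00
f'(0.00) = -4.00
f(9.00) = 693.00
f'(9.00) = 239.00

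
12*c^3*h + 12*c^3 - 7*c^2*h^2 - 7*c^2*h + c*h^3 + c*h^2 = (-4*c + h)*(-3*c + h)*(c*h + c)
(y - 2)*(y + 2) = y^2 - 4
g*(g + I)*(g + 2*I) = g^3 + 3*I*g^2 - 2*g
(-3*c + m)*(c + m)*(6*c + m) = -18*c^3 - 15*c^2*m + 4*c*m^2 + m^3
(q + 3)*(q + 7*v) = q^2 + 7*q*v + 3*q + 21*v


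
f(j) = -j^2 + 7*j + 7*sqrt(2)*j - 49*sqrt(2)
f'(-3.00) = 22.90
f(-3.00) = -128.99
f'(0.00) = 16.90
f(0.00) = -69.30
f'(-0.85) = 18.60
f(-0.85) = -84.38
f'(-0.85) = 18.60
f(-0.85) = -84.38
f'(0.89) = 15.12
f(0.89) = -55.05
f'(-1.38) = 19.66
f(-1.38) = -94.52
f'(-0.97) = 18.84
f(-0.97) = -86.63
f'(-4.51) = 25.92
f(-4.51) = -165.85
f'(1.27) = 14.36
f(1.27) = -49.45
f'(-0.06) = 17.02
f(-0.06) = -70.31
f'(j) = -2*j + 7 + 7*sqrt(2)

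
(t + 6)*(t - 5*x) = t^2 - 5*t*x + 6*t - 30*x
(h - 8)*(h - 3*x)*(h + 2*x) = h^3 - h^2*x - 8*h^2 - 6*h*x^2 + 8*h*x + 48*x^2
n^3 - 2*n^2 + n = n*(n - 1)^2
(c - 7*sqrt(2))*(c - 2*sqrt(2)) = c^2 - 9*sqrt(2)*c + 28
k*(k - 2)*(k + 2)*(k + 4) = k^4 + 4*k^3 - 4*k^2 - 16*k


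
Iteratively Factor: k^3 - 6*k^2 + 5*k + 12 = (k - 3)*(k^2 - 3*k - 4) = (k - 3)*(k + 1)*(k - 4)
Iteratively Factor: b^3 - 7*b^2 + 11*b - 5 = (b - 1)*(b^2 - 6*b + 5) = (b - 5)*(b - 1)*(b - 1)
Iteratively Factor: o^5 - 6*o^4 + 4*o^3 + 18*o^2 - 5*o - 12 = (o - 3)*(o^4 - 3*o^3 - 5*o^2 + 3*o + 4) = (o - 3)*(o + 1)*(o^3 - 4*o^2 - o + 4) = (o - 3)*(o + 1)^2*(o^2 - 5*o + 4) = (o - 3)*(o - 1)*(o + 1)^2*(o - 4)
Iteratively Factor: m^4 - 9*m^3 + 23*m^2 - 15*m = (m - 3)*(m^3 - 6*m^2 + 5*m) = (m - 5)*(m - 3)*(m^2 - m) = (m - 5)*(m - 3)*(m - 1)*(m)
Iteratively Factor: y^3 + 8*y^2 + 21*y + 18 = (y + 3)*(y^2 + 5*y + 6) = (y + 3)^2*(y + 2)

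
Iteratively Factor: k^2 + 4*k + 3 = (k + 1)*(k + 3)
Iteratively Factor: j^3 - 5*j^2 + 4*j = (j - 4)*(j^2 - j) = (j - 4)*(j - 1)*(j)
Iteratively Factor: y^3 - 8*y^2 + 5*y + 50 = (y - 5)*(y^2 - 3*y - 10) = (y - 5)^2*(y + 2)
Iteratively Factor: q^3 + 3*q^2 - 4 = (q + 2)*(q^2 + q - 2) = (q - 1)*(q + 2)*(q + 2)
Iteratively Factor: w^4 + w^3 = (w)*(w^3 + w^2) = w^2*(w^2 + w) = w^2*(w + 1)*(w)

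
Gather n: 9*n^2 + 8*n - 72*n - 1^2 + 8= 9*n^2 - 64*n + 7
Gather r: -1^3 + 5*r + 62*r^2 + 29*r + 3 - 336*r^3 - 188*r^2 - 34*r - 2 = -336*r^3 - 126*r^2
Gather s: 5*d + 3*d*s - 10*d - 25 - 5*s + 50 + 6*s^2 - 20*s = -5*d + 6*s^2 + s*(3*d - 25) + 25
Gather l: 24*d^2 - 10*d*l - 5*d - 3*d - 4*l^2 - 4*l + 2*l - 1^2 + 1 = 24*d^2 - 8*d - 4*l^2 + l*(-10*d - 2)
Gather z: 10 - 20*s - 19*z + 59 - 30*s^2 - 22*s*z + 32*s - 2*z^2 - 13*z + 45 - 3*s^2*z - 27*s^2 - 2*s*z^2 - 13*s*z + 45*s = -57*s^2 + 57*s + z^2*(-2*s - 2) + z*(-3*s^2 - 35*s - 32) + 114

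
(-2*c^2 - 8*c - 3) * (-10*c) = 20*c^3 + 80*c^2 + 30*c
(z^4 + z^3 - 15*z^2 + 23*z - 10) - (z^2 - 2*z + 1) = z^4 + z^3 - 16*z^2 + 25*z - 11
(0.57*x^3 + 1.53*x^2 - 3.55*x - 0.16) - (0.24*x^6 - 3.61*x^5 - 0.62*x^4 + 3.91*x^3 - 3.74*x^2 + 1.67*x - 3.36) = -0.24*x^6 + 3.61*x^5 + 0.62*x^4 - 3.34*x^3 + 5.27*x^2 - 5.22*x + 3.2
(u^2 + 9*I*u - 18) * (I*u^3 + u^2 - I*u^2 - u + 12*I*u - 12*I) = I*u^5 - 8*u^4 - I*u^4 + 8*u^3 + 3*I*u^3 - 126*u^2 - 3*I*u^2 + 126*u - 216*I*u + 216*I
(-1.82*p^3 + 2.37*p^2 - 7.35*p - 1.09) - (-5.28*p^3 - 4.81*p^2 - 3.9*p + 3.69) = 3.46*p^3 + 7.18*p^2 - 3.45*p - 4.78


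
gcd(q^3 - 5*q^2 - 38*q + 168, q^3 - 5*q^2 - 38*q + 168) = q^3 - 5*q^2 - 38*q + 168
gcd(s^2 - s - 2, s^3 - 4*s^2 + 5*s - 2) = s - 2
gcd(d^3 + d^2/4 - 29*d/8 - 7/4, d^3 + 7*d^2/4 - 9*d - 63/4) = d + 7/4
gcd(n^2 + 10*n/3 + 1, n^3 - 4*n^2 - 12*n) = 1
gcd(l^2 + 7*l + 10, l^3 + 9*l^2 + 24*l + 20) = l^2 + 7*l + 10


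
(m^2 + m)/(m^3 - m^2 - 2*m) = 1/(m - 2)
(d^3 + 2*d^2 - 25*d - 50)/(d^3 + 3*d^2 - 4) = (d^2 - 25)/(d^2 + d - 2)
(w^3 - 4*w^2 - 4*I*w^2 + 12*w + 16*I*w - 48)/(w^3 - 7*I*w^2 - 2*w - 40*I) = (w^2 + w*(-4 - 6*I) + 24*I)/(w^2 - 9*I*w - 20)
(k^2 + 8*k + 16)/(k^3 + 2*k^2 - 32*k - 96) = 1/(k - 6)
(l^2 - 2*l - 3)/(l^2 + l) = (l - 3)/l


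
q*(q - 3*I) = q^2 - 3*I*q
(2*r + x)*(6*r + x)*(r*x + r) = 12*r^3*x + 12*r^3 + 8*r^2*x^2 + 8*r^2*x + r*x^3 + r*x^2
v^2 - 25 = (v - 5)*(v + 5)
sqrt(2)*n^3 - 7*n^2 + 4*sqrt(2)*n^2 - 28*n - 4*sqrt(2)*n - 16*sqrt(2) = (n + 4)*(n - 4*sqrt(2))*(sqrt(2)*n + 1)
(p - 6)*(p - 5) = p^2 - 11*p + 30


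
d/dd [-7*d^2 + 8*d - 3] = 8 - 14*d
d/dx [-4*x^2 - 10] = -8*x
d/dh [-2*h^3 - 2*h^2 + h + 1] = -6*h^2 - 4*h + 1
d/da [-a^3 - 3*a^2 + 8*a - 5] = -3*a^2 - 6*a + 8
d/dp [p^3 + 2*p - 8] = 3*p^2 + 2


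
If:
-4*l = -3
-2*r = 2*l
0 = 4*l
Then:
No Solution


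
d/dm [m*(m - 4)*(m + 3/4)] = 3*m^2 - 13*m/2 - 3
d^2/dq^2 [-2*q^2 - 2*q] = -4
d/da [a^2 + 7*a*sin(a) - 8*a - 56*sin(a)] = 7*a*cos(a) + 2*a + 7*sin(a) - 56*cos(a) - 8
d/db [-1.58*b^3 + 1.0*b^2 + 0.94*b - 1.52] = -4.74*b^2 + 2.0*b + 0.94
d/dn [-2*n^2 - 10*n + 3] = -4*n - 10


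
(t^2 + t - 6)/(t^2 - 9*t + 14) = (t + 3)/(t - 7)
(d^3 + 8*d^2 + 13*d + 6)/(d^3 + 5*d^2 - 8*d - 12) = (d + 1)/(d - 2)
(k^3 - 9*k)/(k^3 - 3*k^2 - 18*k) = (k - 3)/(k - 6)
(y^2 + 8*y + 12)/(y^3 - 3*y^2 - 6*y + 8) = (y + 6)/(y^2 - 5*y + 4)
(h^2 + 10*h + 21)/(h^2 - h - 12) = (h + 7)/(h - 4)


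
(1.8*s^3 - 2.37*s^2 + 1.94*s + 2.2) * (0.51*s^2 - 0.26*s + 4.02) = 0.918*s^5 - 1.6767*s^4 + 8.8416*s^3 - 8.9098*s^2 + 7.2268*s + 8.844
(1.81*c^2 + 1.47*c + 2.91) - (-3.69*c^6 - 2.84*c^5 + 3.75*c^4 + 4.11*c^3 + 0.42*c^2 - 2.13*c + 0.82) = 3.69*c^6 + 2.84*c^5 - 3.75*c^4 - 4.11*c^3 + 1.39*c^2 + 3.6*c + 2.09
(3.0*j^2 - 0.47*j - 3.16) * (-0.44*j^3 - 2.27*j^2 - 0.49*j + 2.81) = -1.32*j^5 - 6.6032*j^4 + 0.9873*j^3 + 15.8335*j^2 + 0.2277*j - 8.8796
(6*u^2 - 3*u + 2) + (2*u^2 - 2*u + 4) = 8*u^2 - 5*u + 6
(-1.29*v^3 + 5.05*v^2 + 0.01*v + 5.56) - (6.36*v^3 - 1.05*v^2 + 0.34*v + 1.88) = -7.65*v^3 + 6.1*v^2 - 0.33*v + 3.68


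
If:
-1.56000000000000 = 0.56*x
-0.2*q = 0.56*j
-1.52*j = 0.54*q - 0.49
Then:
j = 61.25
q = -171.50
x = -2.79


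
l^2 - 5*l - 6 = (l - 6)*(l + 1)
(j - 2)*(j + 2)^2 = j^3 + 2*j^2 - 4*j - 8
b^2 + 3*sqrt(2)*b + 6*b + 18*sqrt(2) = (b + 6)*(b + 3*sqrt(2))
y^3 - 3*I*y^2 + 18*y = y*(y - 6*I)*(y + 3*I)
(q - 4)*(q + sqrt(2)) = q^2 - 4*q + sqrt(2)*q - 4*sqrt(2)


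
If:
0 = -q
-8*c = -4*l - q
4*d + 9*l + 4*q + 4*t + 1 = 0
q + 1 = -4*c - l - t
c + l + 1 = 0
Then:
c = -1/3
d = 1/4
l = -2/3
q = 0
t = 1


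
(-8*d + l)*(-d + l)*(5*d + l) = 40*d^3 - 37*d^2*l - 4*d*l^2 + l^3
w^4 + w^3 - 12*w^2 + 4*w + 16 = (w - 2)^2*(w + 1)*(w + 4)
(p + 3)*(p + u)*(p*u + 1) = p^3*u + p^2*u^2 + 3*p^2*u + p^2 + 3*p*u^2 + p*u + 3*p + 3*u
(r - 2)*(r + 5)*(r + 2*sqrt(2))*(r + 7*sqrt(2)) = r^4 + 3*r^3 + 9*sqrt(2)*r^3 + 18*r^2 + 27*sqrt(2)*r^2 - 90*sqrt(2)*r + 84*r - 280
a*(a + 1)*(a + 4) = a^3 + 5*a^2 + 4*a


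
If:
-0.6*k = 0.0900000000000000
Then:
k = -0.15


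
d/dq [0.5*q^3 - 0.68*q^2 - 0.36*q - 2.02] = 1.5*q^2 - 1.36*q - 0.36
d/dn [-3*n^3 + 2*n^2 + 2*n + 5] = -9*n^2 + 4*n + 2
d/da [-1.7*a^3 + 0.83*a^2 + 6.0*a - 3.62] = -5.1*a^2 + 1.66*a + 6.0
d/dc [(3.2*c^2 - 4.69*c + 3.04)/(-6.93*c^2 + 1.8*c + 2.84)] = (-26.7417*c^2 + 60.3104*c - 18.7916)/(48.0249*c^4 - 24.948*c^3 - 36.1224*c^2 + 10.224*c + 8.0656)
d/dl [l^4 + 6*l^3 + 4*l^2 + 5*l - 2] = 4*l^3 + 18*l^2 + 8*l + 5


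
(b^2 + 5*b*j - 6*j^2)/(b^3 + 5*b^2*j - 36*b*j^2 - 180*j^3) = (b - j)/(b^2 - b*j - 30*j^2)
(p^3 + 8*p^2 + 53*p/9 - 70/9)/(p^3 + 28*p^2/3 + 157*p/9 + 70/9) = (3*p - 2)/(3*p + 2)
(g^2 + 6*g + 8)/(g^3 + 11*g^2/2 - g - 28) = 2*(g + 2)/(2*g^2 + 3*g - 14)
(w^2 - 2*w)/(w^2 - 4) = w/(w + 2)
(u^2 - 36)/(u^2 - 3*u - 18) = (u + 6)/(u + 3)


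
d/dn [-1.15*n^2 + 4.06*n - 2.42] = 4.06 - 2.3*n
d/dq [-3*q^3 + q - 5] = 1 - 9*q^2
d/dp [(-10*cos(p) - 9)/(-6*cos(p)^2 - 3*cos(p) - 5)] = (60*cos(p)^2 + 108*cos(p) - 23)*sin(p)/(-6*sin(p)^2 + 3*cos(p) + 11)^2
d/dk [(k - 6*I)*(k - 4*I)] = 2*k - 10*I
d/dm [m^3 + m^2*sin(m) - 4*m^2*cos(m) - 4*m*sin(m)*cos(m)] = 4*m^2*sin(m) + m^2*cos(m) + 3*m^2 + 2*m*sin(m) - 8*m*cos(m) - 4*m*cos(2*m) - 2*sin(2*m)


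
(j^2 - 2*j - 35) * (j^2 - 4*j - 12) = j^4 - 6*j^3 - 39*j^2 + 164*j + 420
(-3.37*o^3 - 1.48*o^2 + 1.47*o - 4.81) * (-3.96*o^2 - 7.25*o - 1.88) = 13.3452*o^5 + 30.2933*o^4 + 11.2444*o^3 + 11.1725*o^2 + 32.1089*o + 9.0428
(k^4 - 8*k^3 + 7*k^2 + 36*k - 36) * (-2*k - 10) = -2*k^5 + 6*k^4 + 66*k^3 - 142*k^2 - 288*k + 360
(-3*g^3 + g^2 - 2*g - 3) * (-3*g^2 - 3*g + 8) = 9*g^5 + 6*g^4 - 21*g^3 + 23*g^2 - 7*g - 24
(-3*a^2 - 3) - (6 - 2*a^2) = -a^2 - 9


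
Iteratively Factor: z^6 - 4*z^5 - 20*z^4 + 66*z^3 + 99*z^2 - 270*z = (z + 3)*(z^5 - 7*z^4 + z^3 + 63*z^2 - 90*z) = z*(z + 3)*(z^4 - 7*z^3 + z^2 + 63*z - 90) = z*(z - 2)*(z + 3)*(z^3 - 5*z^2 - 9*z + 45) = z*(z - 2)*(z + 3)^2*(z^2 - 8*z + 15) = z*(z - 3)*(z - 2)*(z + 3)^2*(z - 5)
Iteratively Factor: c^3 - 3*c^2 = (c - 3)*(c^2) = c*(c - 3)*(c)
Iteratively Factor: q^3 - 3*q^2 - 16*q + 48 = (q - 3)*(q^2 - 16) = (q - 4)*(q - 3)*(q + 4)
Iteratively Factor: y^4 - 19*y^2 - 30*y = (y + 3)*(y^3 - 3*y^2 - 10*y) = y*(y + 3)*(y^2 - 3*y - 10) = y*(y - 5)*(y + 3)*(y + 2)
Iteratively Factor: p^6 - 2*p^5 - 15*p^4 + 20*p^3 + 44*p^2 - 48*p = (p - 4)*(p^5 + 2*p^4 - 7*p^3 - 8*p^2 + 12*p) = (p - 4)*(p - 1)*(p^4 + 3*p^3 - 4*p^2 - 12*p) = (p - 4)*(p - 2)*(p - 1)*(p^3 + 5*p^2 + 6*p) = p*(p - 4)*(p - 2)*(p - 1)*(p^2 + 5*p + 6) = p*(p - 4)*(p - 2)*(p - 1)*(p + 3)*(p + 2)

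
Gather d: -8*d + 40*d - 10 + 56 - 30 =32*d + 16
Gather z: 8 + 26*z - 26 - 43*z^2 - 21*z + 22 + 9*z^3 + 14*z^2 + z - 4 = 9*z^3 - 29*z^2 + 6*z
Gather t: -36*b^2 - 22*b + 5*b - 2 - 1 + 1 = -36*b^2 - 17*b - 2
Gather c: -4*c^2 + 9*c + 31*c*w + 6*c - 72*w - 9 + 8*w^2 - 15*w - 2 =-4*c^2 + c*(31*w + 15) + 8*w^2 - 87*w - 11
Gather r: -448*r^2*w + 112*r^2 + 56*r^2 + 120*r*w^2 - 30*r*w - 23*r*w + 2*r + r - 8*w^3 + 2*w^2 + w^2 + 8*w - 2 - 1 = r^2*(168 - 448*w) + r*(120*w^2 - 53*w + 3) - 8*w^3 + 3*w^2 + 8*w - 3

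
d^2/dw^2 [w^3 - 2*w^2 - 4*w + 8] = 6*w - 4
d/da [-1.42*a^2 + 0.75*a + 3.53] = 0.75 - 2.84*a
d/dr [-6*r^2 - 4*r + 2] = -12*r - 4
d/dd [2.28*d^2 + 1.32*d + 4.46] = 4.56*d + 1.32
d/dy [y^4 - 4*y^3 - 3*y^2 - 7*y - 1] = 4*y^3 - 12*y^2 - 6*y - 7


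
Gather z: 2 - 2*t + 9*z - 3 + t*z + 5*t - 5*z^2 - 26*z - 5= 3*t - 5*z^2 + z*(t - 17) - 6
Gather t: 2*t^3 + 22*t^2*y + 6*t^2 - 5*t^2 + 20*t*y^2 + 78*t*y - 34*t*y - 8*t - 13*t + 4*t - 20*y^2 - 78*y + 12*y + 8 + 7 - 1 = 2*t^3 + t^2*(22*y + 1) + t*(20*y^2 + 44*y - 17) - 20*y^2 - 66*y + 14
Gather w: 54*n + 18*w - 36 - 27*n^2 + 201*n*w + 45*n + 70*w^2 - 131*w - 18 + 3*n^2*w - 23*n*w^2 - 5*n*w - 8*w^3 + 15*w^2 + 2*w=-27*n^2 + 99*n - 8*w^3 + w^2*(85 - 23*n) + w*(3*n^2 + 196*n - 111) - 54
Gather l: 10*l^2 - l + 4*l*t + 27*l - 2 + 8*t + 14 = 10*l^2 + l*(4*t + 26) + 8*t + 12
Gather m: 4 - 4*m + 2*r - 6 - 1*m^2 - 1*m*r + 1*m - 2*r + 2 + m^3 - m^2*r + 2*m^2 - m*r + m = m^3 + m^2*(1 - r) + m*(-2*r - 2)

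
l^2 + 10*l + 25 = (l + 5)^2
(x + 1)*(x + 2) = x^2 + 3*x + 2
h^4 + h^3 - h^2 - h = h*(h - 1)*(h + 1)^2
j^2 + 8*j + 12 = (j + 2)*(j + 6)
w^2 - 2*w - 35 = (w - 7)*(w + 5)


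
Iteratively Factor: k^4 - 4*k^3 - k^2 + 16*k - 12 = (k - 1)*(k^3 - 3*k^2 - 4*k + 12) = (k - 3)*(k - 1)*(k^2 - 4) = (k - 3)*(k - 2)*(k - 1)*(k + 2)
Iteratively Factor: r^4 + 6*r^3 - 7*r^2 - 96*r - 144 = (r + 3)*(r^3 + 3*r^2 - 16*r - 48) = (r + 3)^2*(r^2 - 16) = (r - 4)*(r + 3)^2*(r + 4)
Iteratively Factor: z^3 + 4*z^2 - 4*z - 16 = (z + 2)*(z^2 + 2*z - 8) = (z - 2)*(z + 2)*(z + 4)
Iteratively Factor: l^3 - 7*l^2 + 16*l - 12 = (l - 2)*(l^2 - 5*l + 6) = (l - 2)^2*(l - 3)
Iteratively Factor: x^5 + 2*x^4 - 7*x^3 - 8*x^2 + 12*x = (x - 2)*(x^4 + 4*x^3 + x^2 - 6*x) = (x - 2)*(x + 3)*(x^3 + x^2 - 2*x) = (x - 2)*(x - 1)*(x + 3)*(x^2 + 2*x) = (x - 2)*(x - 1)*(x + 2)*(x + 3)*(x)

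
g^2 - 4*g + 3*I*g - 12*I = (g - 4)*(g + 3*I)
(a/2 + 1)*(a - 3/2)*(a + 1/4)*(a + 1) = a^4/2 + 7*a^3/8 - 17*a^2/16 - 29*a/16 - 3/8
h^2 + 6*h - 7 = (h - 1)*(h + 7)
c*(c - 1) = c^2 - c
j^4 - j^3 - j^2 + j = j*(j - 1)^2*(j + 1)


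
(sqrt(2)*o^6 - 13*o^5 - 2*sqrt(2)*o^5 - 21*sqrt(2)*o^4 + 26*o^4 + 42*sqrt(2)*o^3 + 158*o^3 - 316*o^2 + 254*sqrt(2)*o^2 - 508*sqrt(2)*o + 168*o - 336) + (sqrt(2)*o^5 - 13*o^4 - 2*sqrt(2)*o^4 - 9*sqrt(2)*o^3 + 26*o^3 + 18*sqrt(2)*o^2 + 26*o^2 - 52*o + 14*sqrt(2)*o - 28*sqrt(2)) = sqrt(2)*o^6 - 13*o^5 - sqrt(2)*o^5 - 23*sqrt(2)*o^4 + 13*o^4 + 33*sqrt(2)*o^3 + 184*o^3 - 290*o^2 + 272*sqrt(2)*o^2 - 494*sqrt(2)*o + 116*o - 336 - 28*sqrt(2)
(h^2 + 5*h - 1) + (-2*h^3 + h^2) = -2*h^3 + 2*h^2 + 5*h - 1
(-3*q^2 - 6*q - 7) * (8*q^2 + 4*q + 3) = -24*q^4 - 60*q^3 - 89*q^2 - 46*q - 21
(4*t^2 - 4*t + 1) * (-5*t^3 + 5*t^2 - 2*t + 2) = -20*t^5 + 40*t^4 - 33*t^3 + 21*t^2 - 10*t + 2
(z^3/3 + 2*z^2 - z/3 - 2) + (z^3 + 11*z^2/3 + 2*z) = 4*z^3/3 + 17*z^2/3 + 5*z/3 - 2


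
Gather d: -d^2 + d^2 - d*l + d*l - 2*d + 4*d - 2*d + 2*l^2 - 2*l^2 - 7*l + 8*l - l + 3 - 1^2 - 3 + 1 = 0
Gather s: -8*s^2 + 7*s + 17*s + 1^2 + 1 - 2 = -8*s^2 + 24*s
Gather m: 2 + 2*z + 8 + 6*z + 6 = 8*z + 16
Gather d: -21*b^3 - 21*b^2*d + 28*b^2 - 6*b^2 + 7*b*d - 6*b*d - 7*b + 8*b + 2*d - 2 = -21*b^3 + 22*b^2 + b + d*(-21*b^2 + b + 2) - 2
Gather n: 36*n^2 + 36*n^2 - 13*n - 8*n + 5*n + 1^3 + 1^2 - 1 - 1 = 72*n^2 - 16*n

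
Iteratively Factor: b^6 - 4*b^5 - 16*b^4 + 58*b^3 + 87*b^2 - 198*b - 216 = (b - 3)*(b^5 - b^4 - 19*b^3 + b^2 + 90*b + 72) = (b - 3)*(b + 3)*(b^4 - 4*b^3 - 7*b^2 + 22*b + 24) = (b - 3)^2*(b + 3)*(b^3 - b^2 - 10*b - 8) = (b - 3)^2*(b + 2)*(b + 3)*(b^2 - 3*b - 4) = (b - 3)^2*(b + 1)*(b + 2)*(b + 3)*(b - 4)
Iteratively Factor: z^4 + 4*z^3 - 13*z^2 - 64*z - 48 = (z + 3)*(z^3 + z^2 - 16*z - 16) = (z - 4)*(z + 3)*(z^2 + 5*z + 4) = (z - 4)*(z + 3)*(z + 4)*(z + 1)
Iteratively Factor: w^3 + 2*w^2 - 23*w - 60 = (w - 5)*(w^2 + 7*w + 12) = (w - 5)*(w + 4)*(w + 3)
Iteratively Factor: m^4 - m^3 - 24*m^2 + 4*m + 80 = (m - 2)*(m^3 + m^2 - 22*m - 40) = (m - 5)*(m - 2)*(m^2 + 6*m + 8) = (m - 5)*(m - 2)*(m + 2)*(m + 4)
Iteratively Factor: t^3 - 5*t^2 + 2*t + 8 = (t - 4)*(t^2 - t - 2) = (t - 4)*(t - 2)*(t + 1)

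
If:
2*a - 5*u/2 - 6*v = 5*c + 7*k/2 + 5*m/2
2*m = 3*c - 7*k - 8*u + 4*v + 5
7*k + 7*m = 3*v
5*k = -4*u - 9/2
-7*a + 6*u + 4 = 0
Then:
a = 4016/1397 - 30*v/127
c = 1163/2794 - 1258*v/889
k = 28*v/127 - 8521/2794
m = 185*v/889 + 8521/2794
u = 3754/1397 - 35*v/127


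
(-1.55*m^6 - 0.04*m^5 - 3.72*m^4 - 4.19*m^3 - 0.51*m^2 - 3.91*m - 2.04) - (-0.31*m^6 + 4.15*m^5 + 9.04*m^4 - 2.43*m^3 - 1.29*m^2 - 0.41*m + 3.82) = -1.24*m^6 - 4.19*m^5 - 12.76*m^4 - 1.76*m^3 + 0.78*m^2 - 3.5*m - 5.86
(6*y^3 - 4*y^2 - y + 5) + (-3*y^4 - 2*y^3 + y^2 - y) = -3*y^4 + 4*y^3 - 3*y^2 - 2*y + 5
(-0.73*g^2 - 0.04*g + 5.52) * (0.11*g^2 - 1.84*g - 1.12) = -0.0803*g^4 + 1.3388*g^3 + 1.4984*g^2 - 10.112*g - 6.1824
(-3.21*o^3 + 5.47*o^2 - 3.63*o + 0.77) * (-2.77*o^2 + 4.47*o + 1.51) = 8.8917*o^5 - 29.5006*o^4 + 29.6589*o^3 - 10.0993*o^2 - 2.0394*o + 1.1627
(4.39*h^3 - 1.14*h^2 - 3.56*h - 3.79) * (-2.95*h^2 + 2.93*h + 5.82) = -12.9505*h^5 + 16.2257*h^4 + 32.7116*h^3 - 5.8851*h^2 - 31.8239*h - 22.0578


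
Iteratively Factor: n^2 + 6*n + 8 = (n + 2)*(n + 4)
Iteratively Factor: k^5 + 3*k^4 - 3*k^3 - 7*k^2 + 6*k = (k - 1)*(k^4 + 4*k^3 + k^2 - 6*k) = (k - 1)*(k + 3)*(k^3 + k^2 - 2*k) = (k - 1)^2*(k + 3)*(k^2 + 2*k) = (k - 1)^2*(k + 2)*(k + 3)*(k)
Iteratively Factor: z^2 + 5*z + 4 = (z + 4)*(z + 1)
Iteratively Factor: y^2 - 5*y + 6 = (y - 3)*(y - 2)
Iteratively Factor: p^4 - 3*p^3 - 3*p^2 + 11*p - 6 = (p - 3)*(p^3 - 3*p + 2) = (p - 3)*(p - 1)*(p^2 + p - 2) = (p - 3)*(p - 1)*(p + 2)*(p - 1)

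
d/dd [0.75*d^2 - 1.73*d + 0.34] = 1.5*d - 1.73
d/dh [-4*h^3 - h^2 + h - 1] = -12*h^2 - 2*h + 1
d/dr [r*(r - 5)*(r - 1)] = 3*r^2 - 12*r + 5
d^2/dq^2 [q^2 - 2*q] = 2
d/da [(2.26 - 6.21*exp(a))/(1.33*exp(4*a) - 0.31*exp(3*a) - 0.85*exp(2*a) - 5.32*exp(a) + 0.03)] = (24.7779*exp(4*a) - 15.8734*exp(3*a) - 3.1767*exp(2*a) + 3.842*exp(a) + 11.8369)*exp(a)/(1.7689*exp(8*a) - 0.8246*exp(7*a) - 2.1649*exp(6*a) - 13.6242*exp(5*a) + 4.1007*exp(4*a) + 9.0254*exp(3*a) + 28.2514*exp(2*a) - 0.3192*exp(a) + 0.0009)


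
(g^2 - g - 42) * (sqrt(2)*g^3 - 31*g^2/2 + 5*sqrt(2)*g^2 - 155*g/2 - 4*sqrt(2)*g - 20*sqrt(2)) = sqrt(2)*g^5 - 31*g^4/2 + 4*sqrt(2)*g^4 - 51*sqrt(2)*g^3 - 62*g^3 - 226*sqrt(2)*g^2 + 1457*g^2/2 + 188*sqrt(2)*g + 3255*g + 840*sqrt(2)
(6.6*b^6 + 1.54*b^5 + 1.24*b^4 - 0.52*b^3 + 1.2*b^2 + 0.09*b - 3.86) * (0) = 0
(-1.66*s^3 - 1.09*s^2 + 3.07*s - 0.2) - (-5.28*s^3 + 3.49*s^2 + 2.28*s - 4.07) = 3.62*s^3 - 4.58*s^2 + 0.79*s + 3.87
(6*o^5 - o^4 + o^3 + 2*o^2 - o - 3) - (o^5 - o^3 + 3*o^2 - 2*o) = 5*o^5 - o^4 + 2*o^3 - o^2 + o - 3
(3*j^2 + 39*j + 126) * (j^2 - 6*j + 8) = 3*j^4 + 21*j^3 - 84*j^2 - 444*j + 1008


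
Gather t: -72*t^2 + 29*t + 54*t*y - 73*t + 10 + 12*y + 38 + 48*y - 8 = -72*t^2 + t*(54*y - 44) + 60*y + 40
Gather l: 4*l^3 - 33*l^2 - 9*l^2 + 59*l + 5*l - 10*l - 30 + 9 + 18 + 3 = 4*l^3 - 42*l^2 + 54*l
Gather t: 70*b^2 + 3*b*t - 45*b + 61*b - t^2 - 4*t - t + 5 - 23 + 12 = 70*b^2 + 16*b - t^2 + t*(3*b - 5) - 6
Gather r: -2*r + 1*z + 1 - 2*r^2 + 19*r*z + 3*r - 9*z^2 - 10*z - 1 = -2*r^2 + r*(19*z + 1) - 9*z^2 - 9*z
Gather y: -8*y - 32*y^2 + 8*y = -32*y^2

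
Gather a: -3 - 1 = -4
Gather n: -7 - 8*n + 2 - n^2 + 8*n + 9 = 4 - n^2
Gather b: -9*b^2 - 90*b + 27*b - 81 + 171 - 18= -9*b^2 - 63*b + 72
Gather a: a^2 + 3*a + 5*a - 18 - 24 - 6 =a^2 + 8*a - 48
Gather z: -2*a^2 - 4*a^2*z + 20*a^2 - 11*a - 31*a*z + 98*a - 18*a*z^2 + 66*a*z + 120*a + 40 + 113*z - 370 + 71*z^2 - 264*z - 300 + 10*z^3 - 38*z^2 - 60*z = 18*a^2 + 207*a + 10*z^3 + z^2*(33 - 18*a) + z*(-4*a^2 + 35*a - 211) - 630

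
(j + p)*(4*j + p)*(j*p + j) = 4*j^3*p + 4*j^3 + 5*j^2*p^2 + 5*j^2*p + j*p^3 + j*p^2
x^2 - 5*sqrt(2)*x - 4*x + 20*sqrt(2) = (x - 4)*(x - 5*sqrt(2))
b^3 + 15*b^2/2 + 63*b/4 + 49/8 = (b + 1/2)*(b + 7/2)^2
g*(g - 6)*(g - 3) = g^3 - 9*g^2 + 18*g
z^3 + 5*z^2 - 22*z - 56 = (z - 4)*(z + 2)*(z + 7)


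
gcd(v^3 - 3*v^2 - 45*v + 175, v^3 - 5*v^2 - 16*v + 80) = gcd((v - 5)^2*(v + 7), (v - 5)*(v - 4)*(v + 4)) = v - 5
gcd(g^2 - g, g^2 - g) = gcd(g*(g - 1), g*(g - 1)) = g^2 - g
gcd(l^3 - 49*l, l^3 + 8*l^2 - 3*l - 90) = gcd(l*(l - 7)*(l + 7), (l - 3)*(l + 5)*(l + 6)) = 1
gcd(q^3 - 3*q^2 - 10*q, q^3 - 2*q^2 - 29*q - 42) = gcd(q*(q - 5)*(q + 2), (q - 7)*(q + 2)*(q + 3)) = q + 2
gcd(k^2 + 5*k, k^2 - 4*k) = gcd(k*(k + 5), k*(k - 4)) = k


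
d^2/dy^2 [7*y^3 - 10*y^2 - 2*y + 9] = 42*y - 20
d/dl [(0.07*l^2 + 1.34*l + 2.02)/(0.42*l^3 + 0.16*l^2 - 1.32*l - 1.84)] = (-0.0294*l^4 - 1.1256*l^3 - 2.852*l^2 - 0.904*l + 0.2008)/(0.1764*l^6 + 0.1344*l^5 - 1.0832*l^4 - 1.968*l^3 + 1.1536*l^2 + 4.8576*l + 3.3856)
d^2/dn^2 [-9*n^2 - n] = -18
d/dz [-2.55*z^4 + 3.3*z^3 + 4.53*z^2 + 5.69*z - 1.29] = -10.2*z^3 + 9.9*z^2 + 9.06*z + 5.69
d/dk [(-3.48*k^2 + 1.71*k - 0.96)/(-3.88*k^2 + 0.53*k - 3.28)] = (4.7904*k^2 + 15.3792*k - 5.1)/(15.0544*k^4 - 4.1128*k^3 + 25.7337*k^2 - 3.4768*k + 10.7584)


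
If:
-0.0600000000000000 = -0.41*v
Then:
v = 0.15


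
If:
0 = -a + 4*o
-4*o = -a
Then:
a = 4*o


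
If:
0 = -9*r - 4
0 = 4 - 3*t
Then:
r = -4/9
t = 4/3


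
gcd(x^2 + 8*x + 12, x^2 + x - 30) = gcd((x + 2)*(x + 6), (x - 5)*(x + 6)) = x + 6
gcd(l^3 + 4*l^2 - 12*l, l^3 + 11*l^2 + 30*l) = l^2 + 6*l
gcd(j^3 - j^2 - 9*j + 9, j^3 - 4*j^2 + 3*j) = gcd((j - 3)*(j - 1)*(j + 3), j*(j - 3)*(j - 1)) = j^2 - 4*j + 3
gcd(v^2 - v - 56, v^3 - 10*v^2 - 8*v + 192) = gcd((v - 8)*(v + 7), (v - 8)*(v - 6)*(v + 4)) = v - 8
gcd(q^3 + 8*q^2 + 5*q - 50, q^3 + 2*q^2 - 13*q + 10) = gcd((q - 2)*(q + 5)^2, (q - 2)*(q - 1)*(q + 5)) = q^2 + 3*q - 10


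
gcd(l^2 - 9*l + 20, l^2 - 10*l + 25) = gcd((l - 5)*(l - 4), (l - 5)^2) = l - 5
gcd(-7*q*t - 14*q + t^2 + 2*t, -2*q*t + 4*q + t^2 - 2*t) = 1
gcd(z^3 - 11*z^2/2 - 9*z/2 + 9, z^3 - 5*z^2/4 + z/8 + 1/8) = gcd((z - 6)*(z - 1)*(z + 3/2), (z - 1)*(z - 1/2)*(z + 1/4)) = z - 1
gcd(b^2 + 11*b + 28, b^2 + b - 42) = b + 7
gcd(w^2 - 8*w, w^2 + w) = w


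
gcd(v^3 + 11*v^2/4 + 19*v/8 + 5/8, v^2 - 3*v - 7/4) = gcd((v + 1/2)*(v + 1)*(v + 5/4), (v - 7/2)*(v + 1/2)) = v + 1/2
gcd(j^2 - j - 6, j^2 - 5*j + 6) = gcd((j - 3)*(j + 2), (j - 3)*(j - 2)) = j - 3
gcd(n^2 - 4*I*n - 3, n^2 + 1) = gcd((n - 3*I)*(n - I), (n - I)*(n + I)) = n - I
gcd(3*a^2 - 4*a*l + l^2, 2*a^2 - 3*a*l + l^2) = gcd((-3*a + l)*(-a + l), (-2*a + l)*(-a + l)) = a - l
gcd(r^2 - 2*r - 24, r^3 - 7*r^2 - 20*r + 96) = r + 4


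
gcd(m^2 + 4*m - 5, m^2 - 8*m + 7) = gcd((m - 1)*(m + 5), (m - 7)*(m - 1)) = m - 1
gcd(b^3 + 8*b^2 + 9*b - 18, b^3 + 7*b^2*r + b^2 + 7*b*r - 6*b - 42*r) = b + 3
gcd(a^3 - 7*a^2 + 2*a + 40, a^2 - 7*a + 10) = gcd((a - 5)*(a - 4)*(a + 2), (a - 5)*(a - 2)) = a - 5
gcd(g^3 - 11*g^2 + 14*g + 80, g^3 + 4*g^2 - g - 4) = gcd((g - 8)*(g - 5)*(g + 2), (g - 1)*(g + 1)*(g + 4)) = 1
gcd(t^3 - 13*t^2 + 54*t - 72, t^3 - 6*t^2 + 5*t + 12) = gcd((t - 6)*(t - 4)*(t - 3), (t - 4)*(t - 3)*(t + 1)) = t^2 - 7*t + 12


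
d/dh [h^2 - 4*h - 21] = 2*h - 4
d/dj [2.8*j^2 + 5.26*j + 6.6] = 5.6*j + 5.26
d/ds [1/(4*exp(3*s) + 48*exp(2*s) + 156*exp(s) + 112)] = 3*(-exp(2*s) - 8*exp(s) - 13)*exp(s)/(4*(exp(3*s) + 12*exp(2*s) + 39*exp(s) + 28)^2)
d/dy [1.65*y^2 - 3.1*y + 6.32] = 3.3*y - 3.1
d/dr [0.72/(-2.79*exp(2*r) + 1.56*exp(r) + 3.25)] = (4.0176*exp(r) - 1.1232)*exp(r)/(-2.79*exp(2*r) + 1.56*exp(r) + 3.25)^2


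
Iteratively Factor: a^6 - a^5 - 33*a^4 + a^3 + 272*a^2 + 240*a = (a)*(a^5 - a^4 - 33*a^3 + a^2 + 272*a + 240) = a*(a - 4)*(a^4 + 3*a^3 - 21*a^2 - 83*a - 60) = a*(a - 5)*(a - 4)*(a^3 + 8*a^2 + 19*a + 12) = a*(a - 5)*(a - 4)*(a + 1)*(a^2 + 7*a + 12) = a*(a - 5)*(a - 4)*(a + 1)*(a + 4)*(a + 3)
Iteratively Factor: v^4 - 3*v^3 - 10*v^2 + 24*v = (v)*(v^3 - 3*v^2 - 10*v + 24) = v*(v - 4)*(v^2 + v - 6) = v*(v - 4)*(v + 3)*(v - 2)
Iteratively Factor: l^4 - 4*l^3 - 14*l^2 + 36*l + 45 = (l + 1)*(l^3 - 5*l^2 - 9*l + 45) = (l + 1)*(l + 3)*(l^2 - 8*l + 15) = (l - 5)*(l + 1)*(l + 3)*(l - 3)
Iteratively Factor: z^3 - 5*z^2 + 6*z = (z - 3)*(z^2 - 2*z) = (z - 3)*(z - 2)*(z)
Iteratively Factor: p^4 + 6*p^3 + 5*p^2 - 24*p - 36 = (p - 2)*(p^3 + 8*p^2 + 21*p + 18) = (p - 2)*(p + 3)*(p^2 + 5*p + 6) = (p - 2)*(p + 2)*(p + 3)*(p + 3)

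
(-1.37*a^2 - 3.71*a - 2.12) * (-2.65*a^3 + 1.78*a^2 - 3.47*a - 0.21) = 3.6305*a^5 + 7.3929*a^4 + 3.7681*a^3 + 9.3878*a^2 + 8.1355*a + 0.4452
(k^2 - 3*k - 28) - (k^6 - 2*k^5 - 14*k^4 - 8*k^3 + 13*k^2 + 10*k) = -k^6 + 2*k^5 + 14*k^4 + 8*k^3 - 12*k^2 - 13*k - 28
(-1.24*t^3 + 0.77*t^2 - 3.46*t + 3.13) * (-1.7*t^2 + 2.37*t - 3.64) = 2.108*t^5 - 4.2478*t^4 + 12.2205*t^3 - 16.324*t^2 + 20.0125*t - 11.3932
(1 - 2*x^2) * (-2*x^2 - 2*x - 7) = 4*x^4 + 4*x^3 + 12*x^2 - 2*x - 7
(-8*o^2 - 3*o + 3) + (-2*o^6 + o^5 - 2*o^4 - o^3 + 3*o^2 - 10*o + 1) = -2*o^6 + o^5 - 2*o^4 - o^3 - 5*o^2 - 13*o + 4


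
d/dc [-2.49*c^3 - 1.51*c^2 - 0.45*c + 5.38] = -7.47*c^2 - 3.02*c - 0.45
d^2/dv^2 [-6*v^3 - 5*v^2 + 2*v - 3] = -36*v - 10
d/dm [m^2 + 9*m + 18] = 2*m + 9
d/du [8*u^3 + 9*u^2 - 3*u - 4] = 24*u^2 + 18*u - 3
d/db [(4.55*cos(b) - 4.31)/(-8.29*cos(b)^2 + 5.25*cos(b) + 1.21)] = (-37.7195*cos(b)^2 + 71.4598*cos(b) - 28.133)*sin(b)/(68.7241*cos(b)^4 - 87.045*cos(b)^3 + 7.5007*cos(b)^2 + 12.705*cos(b) + 1.4641)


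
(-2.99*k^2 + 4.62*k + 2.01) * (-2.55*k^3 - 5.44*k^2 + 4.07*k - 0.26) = 7.6245*k^5 + 4.4846*k^4 - 42.4276*k^3 + 8.6464*k^2 + 6.9795*k - 0.5226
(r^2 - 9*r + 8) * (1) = r^2 - 9*r + 8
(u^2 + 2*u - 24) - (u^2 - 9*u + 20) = 11*u - 44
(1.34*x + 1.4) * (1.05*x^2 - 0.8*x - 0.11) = 1.407*x^3 + 0.398*x^2 - 1.2674*x - 0.154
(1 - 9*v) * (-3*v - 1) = 27*v^2 + 6*v - 1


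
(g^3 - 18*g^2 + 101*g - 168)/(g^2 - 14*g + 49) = (g^2 - 11*g + 24)/(g - 7)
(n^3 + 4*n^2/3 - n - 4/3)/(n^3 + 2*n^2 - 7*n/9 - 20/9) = 3*(n + 1)/(3*n + 5)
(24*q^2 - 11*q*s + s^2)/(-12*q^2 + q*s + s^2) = (-8*q + s)/(4*q + s)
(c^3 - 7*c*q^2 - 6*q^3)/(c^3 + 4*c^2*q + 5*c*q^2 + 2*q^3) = (c - 3*q)/(c + q)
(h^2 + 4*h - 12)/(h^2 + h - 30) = (h - 2)/(h - 5)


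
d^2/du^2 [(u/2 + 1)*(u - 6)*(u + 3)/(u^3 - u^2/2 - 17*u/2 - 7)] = 4*(-u^3 - 87*u^2 + 207*u - 274)/(8*u^6 - 60*u^5 + 66*u^4 + 295*u^3 - 231*u^2 - 735*u - 343)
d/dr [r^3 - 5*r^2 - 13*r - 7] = 3*r^2 - 10*r - 13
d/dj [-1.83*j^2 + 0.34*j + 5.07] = 0.34 - 3.66*j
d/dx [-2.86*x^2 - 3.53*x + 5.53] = -5.72*x - 3.53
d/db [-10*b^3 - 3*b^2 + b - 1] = -30*b^2 - 6*b + 1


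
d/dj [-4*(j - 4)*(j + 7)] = -8*j - 12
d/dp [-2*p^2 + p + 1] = 1 - 4*p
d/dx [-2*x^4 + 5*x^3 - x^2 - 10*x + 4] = -8*x^3 + 15*x^2 - 2*x - 10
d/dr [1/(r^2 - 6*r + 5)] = 2*(3 - r)/(r^2 - 6*r + 5)^2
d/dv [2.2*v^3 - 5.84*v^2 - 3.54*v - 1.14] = 6.6*v^2 - 11.68*v - 3.54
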